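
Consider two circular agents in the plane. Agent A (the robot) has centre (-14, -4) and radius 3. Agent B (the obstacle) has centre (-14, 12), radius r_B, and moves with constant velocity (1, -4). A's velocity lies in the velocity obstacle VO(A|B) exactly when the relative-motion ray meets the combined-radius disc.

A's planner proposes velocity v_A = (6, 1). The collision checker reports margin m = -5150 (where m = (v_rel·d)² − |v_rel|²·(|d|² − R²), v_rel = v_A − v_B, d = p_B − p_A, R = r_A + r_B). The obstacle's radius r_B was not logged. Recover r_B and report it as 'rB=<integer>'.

m = -5150
d = (0, 16);  v_rel = (5, 5),  |v_rel|² = 50
v_rel×d = (5)·(16) − (5)·(0) = 80
since m = R²·50 − 80²:  R² = (6400 + -5150) / 50 = 25
R = √25 = 5  ⇒  r_B = 5 − 3 = 2

rB=2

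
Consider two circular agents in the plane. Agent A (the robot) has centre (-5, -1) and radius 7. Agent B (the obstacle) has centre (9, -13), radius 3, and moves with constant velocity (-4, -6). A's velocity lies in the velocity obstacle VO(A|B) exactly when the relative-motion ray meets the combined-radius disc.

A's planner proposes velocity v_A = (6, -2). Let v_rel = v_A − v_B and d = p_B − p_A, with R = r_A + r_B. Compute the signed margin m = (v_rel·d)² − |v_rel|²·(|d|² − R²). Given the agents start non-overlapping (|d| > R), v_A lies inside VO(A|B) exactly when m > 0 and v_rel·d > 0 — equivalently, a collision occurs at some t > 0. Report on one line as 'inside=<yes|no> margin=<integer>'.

d = (14, -12),  |d|² = 340;  R = 7+3 = 10,  c = 340−10² = 240
v_rel = (10, 4),  |v_rel|² = 116;  v_rel·d = (10)·(14) + (4)·(-12) = 92
116·t² − 184·t + 240 = 0  ⇒  m = 92² − 116·240 = -19376
m = -19376 < 0,  v_rel·d = 92 > 0  ⇒  outside

inside=no margin=-19376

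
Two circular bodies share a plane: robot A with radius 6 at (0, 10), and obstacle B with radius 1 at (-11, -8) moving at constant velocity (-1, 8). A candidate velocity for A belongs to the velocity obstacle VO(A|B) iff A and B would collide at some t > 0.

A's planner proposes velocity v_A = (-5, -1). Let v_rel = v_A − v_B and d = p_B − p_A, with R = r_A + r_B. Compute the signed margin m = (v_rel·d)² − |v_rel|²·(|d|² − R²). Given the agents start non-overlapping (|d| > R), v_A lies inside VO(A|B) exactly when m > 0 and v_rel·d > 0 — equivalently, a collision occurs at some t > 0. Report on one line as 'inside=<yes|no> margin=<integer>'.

d = (-11, -18),  |d|² = 445;  R = 6+1 = 7,  c = 445−7² = 396
v_rel = (-4, -9),  |v_rel|² = 97;  v_rel·d = (-4)·(-11) + (-9)·(-18) = 206
97·t² − 412·t + 396 = 0  ⇒  m = 206² − 97·396 = 4024
m = 4024 > 0,  v_rel·d = 206 > 0  ⇒  inside

inside=yes margin=4024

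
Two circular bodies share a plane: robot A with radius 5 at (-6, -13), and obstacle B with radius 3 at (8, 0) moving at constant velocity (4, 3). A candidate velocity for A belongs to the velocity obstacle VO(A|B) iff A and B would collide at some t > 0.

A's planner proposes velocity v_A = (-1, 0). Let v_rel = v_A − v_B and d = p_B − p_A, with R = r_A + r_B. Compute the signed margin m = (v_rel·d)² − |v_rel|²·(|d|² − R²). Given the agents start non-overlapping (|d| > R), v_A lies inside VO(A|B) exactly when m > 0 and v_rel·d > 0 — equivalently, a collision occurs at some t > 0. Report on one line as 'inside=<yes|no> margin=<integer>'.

d = (14, 13),  |d|² = 365;  R = 5+3 = 8,  c = 365−8² = 301
v_rel = (-5, -3),  |v_rel|² = 34;  v_rel·d = (-5)·(14) + (-3)·(13) = -109
34·t² + 218·t + 301 = 0  ⇒  m = (-109)² − 34·301 = 1647
m = 1647 > 0,  v_rel·d = -109 < 0  ⇒  outside

inside=no margin=1647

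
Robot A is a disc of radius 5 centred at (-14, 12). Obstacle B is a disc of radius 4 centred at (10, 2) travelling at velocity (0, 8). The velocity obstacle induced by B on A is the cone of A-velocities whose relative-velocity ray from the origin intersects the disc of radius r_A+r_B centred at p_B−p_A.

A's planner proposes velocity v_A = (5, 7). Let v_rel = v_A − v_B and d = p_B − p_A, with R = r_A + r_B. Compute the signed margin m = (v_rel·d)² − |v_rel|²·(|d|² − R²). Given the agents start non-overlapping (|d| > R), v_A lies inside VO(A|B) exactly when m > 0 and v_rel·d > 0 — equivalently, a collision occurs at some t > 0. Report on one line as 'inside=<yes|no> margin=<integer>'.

d = (24, -10),  |d|² = 676;  R = 5+4 = 9,  c = 676−9² = 595
v_rel = (5, -1),  |v_rel|² = 26;  v_rel·d = (5)·(24) + (-1)·(-10) = 130
26·t² − 260·t + 595 = 0  ⇒  m = 130² − 26·595 = 1430
m = 1430 > 0,  v_rel·d = 130 > 0  ⇒  inside

inside=yes margin=1430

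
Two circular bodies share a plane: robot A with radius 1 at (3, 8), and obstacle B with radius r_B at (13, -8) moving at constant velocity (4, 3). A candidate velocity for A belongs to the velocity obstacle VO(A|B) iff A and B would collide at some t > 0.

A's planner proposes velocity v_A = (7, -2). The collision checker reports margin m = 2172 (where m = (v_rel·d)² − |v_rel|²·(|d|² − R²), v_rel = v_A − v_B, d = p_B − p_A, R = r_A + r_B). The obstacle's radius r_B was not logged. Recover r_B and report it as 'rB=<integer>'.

m = 2172
d = (10, -16);  v_rel = (3, -5),  |v_rel|² = 34
v_rel×d = (3)·(-16) − (-5)·(10) = 2
since m = R²·34 − 2²:  R² = (4 + 2172) / 34 = 64
R = √64 = 8  ⇒  r_B = 8 − 1 = 7

rB=7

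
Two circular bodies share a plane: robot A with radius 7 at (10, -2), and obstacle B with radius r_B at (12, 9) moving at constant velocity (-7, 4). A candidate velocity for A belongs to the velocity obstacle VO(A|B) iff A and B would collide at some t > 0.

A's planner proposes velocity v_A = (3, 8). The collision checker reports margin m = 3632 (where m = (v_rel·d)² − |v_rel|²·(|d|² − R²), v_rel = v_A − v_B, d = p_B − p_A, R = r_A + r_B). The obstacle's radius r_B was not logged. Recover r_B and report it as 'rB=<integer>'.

m = 3632
d = (2, 11);  v_rel = (10, 4),  |v_rel|² = 116
v_rel×d = (10)·(11) − (4)·(2) = 102
since m = R²·116 − 102²:  R² = (10404 + 3632) / 116 = 121
R = √121 = 11  ⇒  r_B = 11 − 7 = 4

rB=4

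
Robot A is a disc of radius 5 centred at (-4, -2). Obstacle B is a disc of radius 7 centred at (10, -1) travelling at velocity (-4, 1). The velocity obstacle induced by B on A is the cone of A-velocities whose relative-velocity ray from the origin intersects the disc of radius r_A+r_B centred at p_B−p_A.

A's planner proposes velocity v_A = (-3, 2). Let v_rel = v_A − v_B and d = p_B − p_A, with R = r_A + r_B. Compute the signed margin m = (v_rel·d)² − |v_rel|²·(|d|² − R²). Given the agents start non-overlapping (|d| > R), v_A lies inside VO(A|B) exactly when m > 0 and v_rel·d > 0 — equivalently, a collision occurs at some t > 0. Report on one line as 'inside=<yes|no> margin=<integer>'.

d = (14, 1),  |d|² = 197;  R = 5+7 = 12,  c = 197−12² = 53
v_rel = (1, 1),  |v_rel|² = 2;  v_rel·d = (1)·(14) + (1)·(1) = 15
2·t² − 30·t + 53 = 0  ⇒  m = 15² − 2·53 = 119
m = 119 > 0,  v_rel·d = 15 > 0  ⇒  inside

inside=yes margin=119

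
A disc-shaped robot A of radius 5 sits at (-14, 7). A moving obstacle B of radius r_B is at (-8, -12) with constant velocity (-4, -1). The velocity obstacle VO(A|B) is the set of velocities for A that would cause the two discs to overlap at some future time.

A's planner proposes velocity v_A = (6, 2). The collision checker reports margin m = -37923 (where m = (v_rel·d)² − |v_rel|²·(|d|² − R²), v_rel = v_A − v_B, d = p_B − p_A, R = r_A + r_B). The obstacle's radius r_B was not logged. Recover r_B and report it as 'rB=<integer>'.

m = -37923
d = (6, -19);  v_rel = (10, 3),  |v_rel|² = 109
v_rel×d = (10)·(-19) − (3)·(6) = -208
since m = R²·109 − (-208)²:  R² = (43264 + -37923) / 109 = 49
R = √49 = 7  ⇒  r_B = 7 − 5 = 2

rB=2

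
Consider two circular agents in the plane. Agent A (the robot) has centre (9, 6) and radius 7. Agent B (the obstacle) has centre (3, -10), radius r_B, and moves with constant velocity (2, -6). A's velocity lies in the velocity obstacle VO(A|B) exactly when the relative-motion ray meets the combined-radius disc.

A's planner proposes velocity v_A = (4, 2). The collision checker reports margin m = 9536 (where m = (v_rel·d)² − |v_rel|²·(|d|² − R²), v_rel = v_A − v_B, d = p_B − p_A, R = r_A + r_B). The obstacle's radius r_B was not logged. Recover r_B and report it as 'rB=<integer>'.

m = 9536
d = (-6, -16);  v_rel = (2, 8),  |v_rel|² = 68
v_rel×d = (2)·(-16) − (8)·(-6) = 16
since m = R²·68 − 16²:  R² = (256 + 9536) / 68 = 144
R = √144 = 12  ⇒  r_B = 12 − 7 = 5

rB=5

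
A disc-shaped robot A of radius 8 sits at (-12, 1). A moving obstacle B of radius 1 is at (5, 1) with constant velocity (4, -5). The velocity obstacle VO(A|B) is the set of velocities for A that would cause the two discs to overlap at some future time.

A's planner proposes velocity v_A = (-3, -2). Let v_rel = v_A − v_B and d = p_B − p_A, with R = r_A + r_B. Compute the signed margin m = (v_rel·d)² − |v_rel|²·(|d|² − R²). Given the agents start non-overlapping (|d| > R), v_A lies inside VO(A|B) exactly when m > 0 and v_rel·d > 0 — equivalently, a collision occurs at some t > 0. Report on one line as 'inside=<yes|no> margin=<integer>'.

d = (17, 0),  |d|² = 289;  R = 8+1 = 9,  c = 289−9² = 208
v_rel = (-7, 3),  |v_rel|² = 58;  v_rel·d = (-7)·(17) + (3)·(0) = -119
58·t² + 238·t + 208 = 0  ⇒  m = (-119)² − 58·208 = 2097
m = 2097 > 0,  v_rel·d = -119 < 0  ⇒  outside

inside=no margin=2097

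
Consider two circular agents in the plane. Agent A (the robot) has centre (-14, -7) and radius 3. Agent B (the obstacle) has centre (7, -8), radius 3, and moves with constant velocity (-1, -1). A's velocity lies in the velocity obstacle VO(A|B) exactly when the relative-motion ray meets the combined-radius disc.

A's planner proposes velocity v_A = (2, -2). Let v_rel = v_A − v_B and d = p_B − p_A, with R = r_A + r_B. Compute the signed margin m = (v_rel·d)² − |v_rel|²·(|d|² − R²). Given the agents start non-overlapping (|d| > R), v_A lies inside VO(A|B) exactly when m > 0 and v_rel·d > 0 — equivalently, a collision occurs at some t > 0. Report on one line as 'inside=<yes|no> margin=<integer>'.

d = (21, -1),  |d|² = 442;  R = 3+3 = 6,  c = 442−6² = 406
v_rel = (3, -1),  |v_rel|² = 10;  v_rel·d = (3)·(21) + (-1)·(-1) = 64
10·t² − 128·t + 406 = 0  ⇒  m = 64² − 10·406 = 36
m = 36 > 0,  v_rel·d = 64 > 0  ⇒  inside

inside=yes margin=36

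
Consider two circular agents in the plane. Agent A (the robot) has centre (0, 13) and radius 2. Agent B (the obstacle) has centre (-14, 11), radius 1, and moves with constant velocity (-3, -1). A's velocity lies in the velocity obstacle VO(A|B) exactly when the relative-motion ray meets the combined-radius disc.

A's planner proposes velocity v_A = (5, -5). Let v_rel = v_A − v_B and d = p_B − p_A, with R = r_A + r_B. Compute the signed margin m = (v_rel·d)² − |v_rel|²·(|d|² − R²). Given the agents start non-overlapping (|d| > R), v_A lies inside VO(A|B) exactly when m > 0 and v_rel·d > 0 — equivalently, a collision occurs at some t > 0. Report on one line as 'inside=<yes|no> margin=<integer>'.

d = (-14, -2),  |d|² = 200;  R = 2+1 = 3,  c = 200−3² = 191
v_rel = (8, -4),  |v_rel|² = 80;  v_rel·d = (8)·(-14) + (-4)·(-2) = -104
80·t² + 208·t + 191 = 0  ⇒  m = (-104)² − 80·191 = -4464
m = -4464 < 0,  v_rel·d = -104 < 0  ⇒  outside

inside=no margin=-4464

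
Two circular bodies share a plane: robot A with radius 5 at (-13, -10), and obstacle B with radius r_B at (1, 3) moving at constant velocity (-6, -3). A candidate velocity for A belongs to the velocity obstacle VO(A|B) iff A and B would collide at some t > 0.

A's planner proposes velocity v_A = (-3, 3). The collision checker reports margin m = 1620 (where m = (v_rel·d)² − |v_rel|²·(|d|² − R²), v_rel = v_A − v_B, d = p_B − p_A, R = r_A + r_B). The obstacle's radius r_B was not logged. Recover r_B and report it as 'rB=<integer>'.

m = 1620
d = (14, 13);  v_rel = (3, 6),  |v_rel|² = 45
v_rel×d = (3)·(13) − (6)·(14) = -45
since m = R²·45 − (-45)²:  R² = (2025 + 1620) / 45 = 81
R = √81 = 9  ⇒  r_B = 9 − 5 = 4

rB=4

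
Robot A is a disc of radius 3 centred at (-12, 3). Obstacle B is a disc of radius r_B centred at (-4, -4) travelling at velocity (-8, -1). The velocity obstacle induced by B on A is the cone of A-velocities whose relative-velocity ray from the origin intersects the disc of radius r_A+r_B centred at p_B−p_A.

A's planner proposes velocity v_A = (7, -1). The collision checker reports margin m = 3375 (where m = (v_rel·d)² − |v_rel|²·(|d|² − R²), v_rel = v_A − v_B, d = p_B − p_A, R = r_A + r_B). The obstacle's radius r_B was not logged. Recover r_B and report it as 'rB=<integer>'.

m = 3375
d = (8, -7);  v_rel = (15, 0),  |v_rel|² = 225
v_rel×d = (15)·(-7) − (0)·(8) = -105
since m = R²·225 − (-105)²:  R² = (11025 + 3375) / 225 = 64
R = √64 = 8  ⇒  r_B = 8 − 3 = 5

rB=5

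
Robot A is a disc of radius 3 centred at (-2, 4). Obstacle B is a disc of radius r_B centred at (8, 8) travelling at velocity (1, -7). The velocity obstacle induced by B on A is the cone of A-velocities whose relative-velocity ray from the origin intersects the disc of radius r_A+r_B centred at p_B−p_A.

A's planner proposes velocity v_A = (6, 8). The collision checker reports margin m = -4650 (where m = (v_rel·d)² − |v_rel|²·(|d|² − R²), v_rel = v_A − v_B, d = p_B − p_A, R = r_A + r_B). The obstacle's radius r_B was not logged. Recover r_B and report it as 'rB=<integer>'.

m = -4650
d = (10, 4);  v_rel = (5, 15),  |v_rel|² = 250
v_rel×d = (5)·(4) − (15)·(10) = -130
since m = R²·250 − (-130)²:  R² = (16900 + -4650) / 250 = 49
R = √49 = 7  ⇒  r_B = 7 − 3 = 4

rB=4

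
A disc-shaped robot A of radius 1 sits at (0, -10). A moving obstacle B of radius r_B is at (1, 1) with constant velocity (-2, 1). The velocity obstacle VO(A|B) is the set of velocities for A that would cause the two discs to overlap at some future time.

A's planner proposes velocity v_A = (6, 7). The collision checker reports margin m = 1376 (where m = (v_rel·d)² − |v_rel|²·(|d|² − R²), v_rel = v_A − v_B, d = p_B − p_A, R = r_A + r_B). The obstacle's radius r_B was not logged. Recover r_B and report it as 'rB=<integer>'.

m = 1376
d = (1, 11);  v_rel = (8, 6),  |v_rel|² = 100
v_rel×d = (8)·(11) − (6)·(1) = 82
since m = R²·100 − 82²:  R² = (6724 + 1376) / 100 = 81
R = √81 = 9  ⇒  r_B = 9 − 1 = 8

rB=8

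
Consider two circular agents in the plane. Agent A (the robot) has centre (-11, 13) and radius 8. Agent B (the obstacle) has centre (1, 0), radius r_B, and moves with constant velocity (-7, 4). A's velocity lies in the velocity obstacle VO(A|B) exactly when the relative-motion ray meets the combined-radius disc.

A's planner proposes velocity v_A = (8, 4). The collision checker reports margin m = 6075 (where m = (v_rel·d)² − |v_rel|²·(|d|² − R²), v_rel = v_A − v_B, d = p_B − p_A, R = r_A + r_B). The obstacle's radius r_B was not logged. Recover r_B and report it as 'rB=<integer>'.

m = 6075
d = (12, -13);  v_rel = (15, 0),  |v_rel|² = 225
v_rel×d = (15)·(-13) − (0)·(12) = -195
since m = R²·225 − (-195)²:  R² = (38025 + 6075) / 225 = 196
R = √196 = 14  ⇒  r_B = 14 − 8 = 6

rB=6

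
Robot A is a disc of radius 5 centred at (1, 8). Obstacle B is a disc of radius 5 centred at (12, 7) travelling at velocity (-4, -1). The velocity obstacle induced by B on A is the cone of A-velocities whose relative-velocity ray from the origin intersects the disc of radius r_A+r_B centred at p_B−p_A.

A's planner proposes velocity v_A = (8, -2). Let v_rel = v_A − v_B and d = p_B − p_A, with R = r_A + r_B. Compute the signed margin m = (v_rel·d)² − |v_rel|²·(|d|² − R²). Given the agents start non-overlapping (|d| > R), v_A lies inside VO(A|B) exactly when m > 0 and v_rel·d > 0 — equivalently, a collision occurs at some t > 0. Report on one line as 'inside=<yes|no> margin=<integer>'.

d = (11, -1),  |d|² = 122;  R = 5+5 = 10,  c = 122−10² = 22
v_rel = (12, -1),  |v_rel|² = 145;  v_rel·d = (12)·(11) + (-1)·(-1) = 133
145·t² − 266·t + 22 = 0  ⇒  m = 133² − 145·22 = 14499
m = 14499 > 0,  v_rel·d = 133 > 0  ⇒  inside

inside=yes margin=14499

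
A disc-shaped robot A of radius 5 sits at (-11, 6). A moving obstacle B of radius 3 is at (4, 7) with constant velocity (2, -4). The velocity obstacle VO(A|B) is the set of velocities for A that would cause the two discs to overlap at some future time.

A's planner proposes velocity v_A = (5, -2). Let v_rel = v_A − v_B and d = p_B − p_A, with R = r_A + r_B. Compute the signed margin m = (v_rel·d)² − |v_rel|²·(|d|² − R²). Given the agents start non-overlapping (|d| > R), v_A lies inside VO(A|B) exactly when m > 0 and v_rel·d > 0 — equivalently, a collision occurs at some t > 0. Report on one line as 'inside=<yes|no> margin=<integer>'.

d = (15, 1),  |d|² = 226;  R = 5+3 = 8,  c = 226−8² = 162
v_rel = (3, 2),  |v_rel|² = 13;  v_rel·d = (3)·(15) + (2)·(1) = 47
13·t² − 94·t + 162 = 0  ⇒  m = 47² − 13·162 = 103
m = 103 > 0,  v_rel·d = 47 > 0  ⇒  inside

inside=yes margin=103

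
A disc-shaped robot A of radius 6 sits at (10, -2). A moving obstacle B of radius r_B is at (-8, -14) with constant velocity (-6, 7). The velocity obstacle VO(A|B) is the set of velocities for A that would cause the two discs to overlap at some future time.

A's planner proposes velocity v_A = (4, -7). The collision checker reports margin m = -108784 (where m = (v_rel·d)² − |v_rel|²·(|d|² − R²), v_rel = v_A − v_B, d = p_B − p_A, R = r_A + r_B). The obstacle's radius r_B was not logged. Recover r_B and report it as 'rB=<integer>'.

m = -108784
d = (-18, -12);  v_rel = (10, -14),  |v_rel|² = 296
v_rel×d = (10)·(-12) − (-14)·(-18) = -372
since m = R²·296 − (-372)²:  R² = (138384 + -108784) / 296 = 100
R = √100 = 10  ⇒  r_B = 10 − 6 = 4

rB=4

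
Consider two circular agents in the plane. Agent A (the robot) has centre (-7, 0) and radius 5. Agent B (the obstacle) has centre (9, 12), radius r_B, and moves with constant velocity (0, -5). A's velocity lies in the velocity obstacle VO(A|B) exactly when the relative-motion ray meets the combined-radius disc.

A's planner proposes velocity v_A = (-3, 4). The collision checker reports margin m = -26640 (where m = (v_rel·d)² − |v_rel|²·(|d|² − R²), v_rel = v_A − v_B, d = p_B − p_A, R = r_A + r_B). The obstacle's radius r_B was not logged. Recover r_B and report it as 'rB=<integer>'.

m = -26640
d = (16, 12);  v_rel = (-3, 9),  |v_rel|² = 90
v_rel×d = (-3)·(12) − (9)·(16) = -180
since m = R²·90 − (-180)²:  R² = (32400 + -26640) / 90 = 64
R = √64 = 8  ⇒  r_B = 8 − 5 = 3

rB=3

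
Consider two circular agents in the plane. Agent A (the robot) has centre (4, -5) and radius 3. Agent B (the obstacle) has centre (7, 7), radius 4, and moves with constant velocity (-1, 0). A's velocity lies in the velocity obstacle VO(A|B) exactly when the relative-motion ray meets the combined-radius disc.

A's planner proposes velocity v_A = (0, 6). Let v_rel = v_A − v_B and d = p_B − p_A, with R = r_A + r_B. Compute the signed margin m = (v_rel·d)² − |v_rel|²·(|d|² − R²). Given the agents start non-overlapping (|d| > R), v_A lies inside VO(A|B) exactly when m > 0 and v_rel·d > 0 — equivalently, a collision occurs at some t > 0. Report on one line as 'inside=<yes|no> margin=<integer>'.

d = (3, 12),  |d|² = 153;  R = 3+4 = 7,  c = 153−7² = 104
v_rel = (1, 6),  |v_rel|² = 37;  v_rel·d = (1)·(3) + (6)·(12) = 75
37·t² − 150·t + 104 = 0  ⇒  m = 75² − 37·104 = 1777
m = 1777 > 0,  v_rel·d = 75 > 0  ⇒  inside

inside=yes margin=1777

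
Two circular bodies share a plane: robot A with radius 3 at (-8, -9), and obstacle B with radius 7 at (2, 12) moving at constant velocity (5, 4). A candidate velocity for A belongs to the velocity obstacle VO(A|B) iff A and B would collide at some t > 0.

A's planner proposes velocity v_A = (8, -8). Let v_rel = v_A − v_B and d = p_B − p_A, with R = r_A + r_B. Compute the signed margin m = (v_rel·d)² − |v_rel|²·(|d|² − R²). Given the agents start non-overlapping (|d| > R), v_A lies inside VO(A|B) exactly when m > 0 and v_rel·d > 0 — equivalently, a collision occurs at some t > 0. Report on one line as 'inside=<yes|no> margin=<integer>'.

d = (10, 21),  |d|² = 541;  R = 3+7 = 10,  c = 541−10² = 441
v_rel = (3, -12),  |v_rel|² = 153;  v_rel·d = (3)·(10) + (-12)·(21) = -222
153·t² + 444·t + 441 = 0  ⇒  m = (-222)² − 153·441 = -18189
m = -18189 < 0,  v_rel·d = -222 < 0  ⇒  outside

inside=no margin=-18189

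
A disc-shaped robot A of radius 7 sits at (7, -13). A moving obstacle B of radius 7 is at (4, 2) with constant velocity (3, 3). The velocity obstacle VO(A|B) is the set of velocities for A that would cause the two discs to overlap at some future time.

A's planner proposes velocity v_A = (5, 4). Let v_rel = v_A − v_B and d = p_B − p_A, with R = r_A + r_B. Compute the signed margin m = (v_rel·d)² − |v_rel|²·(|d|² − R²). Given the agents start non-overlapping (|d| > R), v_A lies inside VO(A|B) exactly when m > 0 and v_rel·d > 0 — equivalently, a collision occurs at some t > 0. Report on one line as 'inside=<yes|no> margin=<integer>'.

d = (-3, 15),  |d|² = 234;  R = 7+7 = 14,  c = 234−14² = 38
v_rel = (2, 1),  |v_rel|² = 5;  v_rel·d = (2)·(-3) + (1)·(15) = 9
5·t² − 18·t + 38 = 0  ⇒  m = 9² − 5·38 = -109
m = -109 < 0,  v_rel·d = 9 > 0  ⇒  outside

inside=no margin=-109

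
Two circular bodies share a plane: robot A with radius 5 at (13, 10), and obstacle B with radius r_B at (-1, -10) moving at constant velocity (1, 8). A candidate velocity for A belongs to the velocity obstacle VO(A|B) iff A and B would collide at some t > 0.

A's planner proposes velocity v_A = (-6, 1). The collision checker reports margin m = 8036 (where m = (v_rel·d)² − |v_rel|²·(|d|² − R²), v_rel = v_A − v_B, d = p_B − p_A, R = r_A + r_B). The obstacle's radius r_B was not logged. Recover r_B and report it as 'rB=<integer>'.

m = 8036
d = (-14, -20);  v_rel = (-7, -7),  |v_rel|² = 98
v_rel×d = (-7)·(-20) − (-7)·(-14) = 42
since m = R²·98 − 42²:  R² = (1764 + 8036) / 98 = 100
R = √100 = 10  ⇒  r_B = 10 − 5 = 5

rB=5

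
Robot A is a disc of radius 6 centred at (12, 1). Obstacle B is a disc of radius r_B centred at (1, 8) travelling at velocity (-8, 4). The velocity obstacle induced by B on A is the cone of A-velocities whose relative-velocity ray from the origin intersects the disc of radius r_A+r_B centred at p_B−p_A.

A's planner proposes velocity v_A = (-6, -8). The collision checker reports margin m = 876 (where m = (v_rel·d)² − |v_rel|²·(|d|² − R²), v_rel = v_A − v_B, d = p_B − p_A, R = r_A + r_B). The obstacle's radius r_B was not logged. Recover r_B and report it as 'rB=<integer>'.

m = 876
d = (-11, 7);  v_rel = (2, -12),  |v_rel|² = 148
v_rel×d = (2)·(7) − (-12)·(-11) = -118
since m = R²·148 − (-118)²:  R² = (13924 + 876) / 148 = 100
R = √100 = 10  ⇒  r_B = 10 − 6 = 4

rB=4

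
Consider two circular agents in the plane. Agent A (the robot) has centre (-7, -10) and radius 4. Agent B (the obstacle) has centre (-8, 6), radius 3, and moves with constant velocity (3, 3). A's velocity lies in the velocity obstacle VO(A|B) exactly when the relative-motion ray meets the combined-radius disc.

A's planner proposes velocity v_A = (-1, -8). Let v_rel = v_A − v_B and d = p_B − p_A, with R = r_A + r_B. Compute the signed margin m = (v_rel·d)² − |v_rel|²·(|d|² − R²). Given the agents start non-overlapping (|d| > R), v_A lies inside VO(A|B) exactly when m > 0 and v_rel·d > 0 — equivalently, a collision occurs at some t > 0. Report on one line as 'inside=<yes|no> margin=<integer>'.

d = (-1, 16),  |d|² = 257;  R = 4+3 = 7,  c = 257−7² = 208
v_rel = (-4, -11),  |v_rel|² = 137;  v_rel·d = (-4)·(-1) + (-11)·(16) = -172
137·t² + 344·t + 208 = 0  ⇒  m = (-172)² − 137·208 = 1088
m = 1088 > 0,  v_rel·d = -172 < 0  ⇒  outside

inside=no margin=1088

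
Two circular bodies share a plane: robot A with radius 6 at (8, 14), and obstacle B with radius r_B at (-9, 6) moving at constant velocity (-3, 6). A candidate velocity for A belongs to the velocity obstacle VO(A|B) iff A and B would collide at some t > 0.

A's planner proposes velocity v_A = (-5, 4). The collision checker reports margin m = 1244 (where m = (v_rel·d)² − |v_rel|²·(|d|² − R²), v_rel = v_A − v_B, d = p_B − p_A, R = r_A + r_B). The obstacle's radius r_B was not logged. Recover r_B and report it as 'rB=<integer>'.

m = 1244
d = (-17, -8);  v_rel = (-2, -2),  |v_rel|² = 8
v_rel×d = (-2)·(-8) − (-2)·(-17) = -18
since m = R²·8 − (-18)²:  R² = (324 + 1244) / 8 = 196
R = √196 = 14  ⇒  r_B = 14 − 6 = 8

rB=8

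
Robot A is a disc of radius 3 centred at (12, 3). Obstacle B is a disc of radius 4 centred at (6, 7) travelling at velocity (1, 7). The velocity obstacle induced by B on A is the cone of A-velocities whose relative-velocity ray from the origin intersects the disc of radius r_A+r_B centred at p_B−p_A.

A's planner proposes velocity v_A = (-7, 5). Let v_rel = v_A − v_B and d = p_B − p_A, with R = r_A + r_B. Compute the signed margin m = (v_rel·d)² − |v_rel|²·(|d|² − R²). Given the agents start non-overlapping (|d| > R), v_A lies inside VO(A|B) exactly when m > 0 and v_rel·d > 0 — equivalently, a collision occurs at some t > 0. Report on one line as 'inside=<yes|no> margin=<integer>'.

d = (-6, 4),  |d|² = 52;  R = 3+4 = 7,  c = 52−7² = 3
v_rel = (-8, -2),  |v_rel|² = 68;  v_rel·d = (-8)·(-6) + (-2)·(4) = 40
68·t² − 80·t + 3 = 0  ⇒  m = 40² − 68·3 = 1396
m = 1396 > 0,  v_rel·d = 40 > 0  ⇒  inside

inside=yes margin=1396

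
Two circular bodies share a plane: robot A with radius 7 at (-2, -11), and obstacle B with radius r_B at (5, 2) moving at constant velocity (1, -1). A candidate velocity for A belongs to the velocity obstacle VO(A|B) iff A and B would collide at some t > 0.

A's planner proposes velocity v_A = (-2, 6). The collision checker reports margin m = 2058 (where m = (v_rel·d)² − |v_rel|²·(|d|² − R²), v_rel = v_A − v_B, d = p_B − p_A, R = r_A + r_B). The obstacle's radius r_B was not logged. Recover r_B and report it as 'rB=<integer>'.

m = 2058
d = (7, 13);  v_rel = (-3, 7),  |v_rel|² = 58
v_rel×d = (-3)·(13) − (7)·(7) = -88
since m = R²·58 − (-88)²:  R² = (7744 + 2058) / 58 = 169
R = √169 = 13  ⇒  r_B = 13 − 7 = 6

rB=6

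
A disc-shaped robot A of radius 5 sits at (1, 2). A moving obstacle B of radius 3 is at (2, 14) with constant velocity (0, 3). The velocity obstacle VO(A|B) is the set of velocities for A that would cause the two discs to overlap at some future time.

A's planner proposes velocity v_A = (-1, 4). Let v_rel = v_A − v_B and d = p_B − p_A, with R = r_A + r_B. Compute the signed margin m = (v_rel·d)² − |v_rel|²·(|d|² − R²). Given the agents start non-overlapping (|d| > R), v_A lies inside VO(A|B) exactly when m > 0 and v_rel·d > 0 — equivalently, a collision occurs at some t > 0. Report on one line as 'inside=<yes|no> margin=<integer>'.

d = (1, 12),  |d|² = 145;  R = 5+3 = 8,  c = 145−8² = 81
v_rel = (-1, 1),  |v_rel|² = 2;  v_rel·d = (-1)·(1) + (1)·(12) = 11
2·t² − 22·t + 81 = 0  ⇒  m = 11² − 2·81 = -41
m = -41 < 0,  v_rel·d = 11 > 0  ⇒  outside

inside=no margin=-41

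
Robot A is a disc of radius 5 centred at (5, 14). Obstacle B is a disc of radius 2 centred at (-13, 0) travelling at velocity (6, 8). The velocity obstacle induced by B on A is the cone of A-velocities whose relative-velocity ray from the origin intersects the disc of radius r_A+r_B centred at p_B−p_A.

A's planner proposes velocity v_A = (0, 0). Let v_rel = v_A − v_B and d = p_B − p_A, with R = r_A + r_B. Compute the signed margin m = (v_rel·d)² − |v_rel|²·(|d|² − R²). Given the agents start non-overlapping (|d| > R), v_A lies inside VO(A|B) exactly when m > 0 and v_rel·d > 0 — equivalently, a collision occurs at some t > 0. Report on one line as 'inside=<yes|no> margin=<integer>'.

d = (-18, -14),  |d|² = 520;  R = 5+2 = 7,  c = 520−7² = 471
v_rel = (-6, -8),  |v_rel|² = 100;  v_rel·d = (-6)·(-18) + (-8)·(-14) = 220
100·t² − 440·t + 471 = 0  ⇒  m = 220² − 100·471 = 1300
m = 1300 > 0,  v_rel·d = 220 > 0  ⇒  inside

inside=yes margin=1300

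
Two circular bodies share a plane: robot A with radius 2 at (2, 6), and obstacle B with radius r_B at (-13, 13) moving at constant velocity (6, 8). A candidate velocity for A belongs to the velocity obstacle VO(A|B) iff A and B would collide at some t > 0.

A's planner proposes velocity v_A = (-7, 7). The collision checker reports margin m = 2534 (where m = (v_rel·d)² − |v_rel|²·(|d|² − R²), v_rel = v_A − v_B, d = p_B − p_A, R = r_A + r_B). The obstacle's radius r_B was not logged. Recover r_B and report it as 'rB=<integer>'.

m = 2534
d = (-15, 7);  v_rel = (-13, -1),  |v_rel|² = 170
v_rel×d = (-13)·(7) − (-1)·(-15) = -106
since m = R²·170 − (-106)²:  R² = (11236 + 2534) / 170 = 81
R = √81 = 9  ⇒  r_B = 9 − 2 = 7

rB=7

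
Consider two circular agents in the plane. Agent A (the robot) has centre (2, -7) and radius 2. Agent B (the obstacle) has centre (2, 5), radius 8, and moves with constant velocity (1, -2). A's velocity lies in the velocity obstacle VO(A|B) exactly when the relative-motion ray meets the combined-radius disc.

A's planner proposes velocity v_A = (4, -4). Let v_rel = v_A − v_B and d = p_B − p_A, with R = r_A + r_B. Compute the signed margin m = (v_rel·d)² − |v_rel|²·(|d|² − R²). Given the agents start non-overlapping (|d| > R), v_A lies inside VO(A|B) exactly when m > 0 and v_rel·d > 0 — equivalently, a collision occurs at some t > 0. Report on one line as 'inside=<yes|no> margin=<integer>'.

d = (0, 12),  |d|² = 144;  R = 2+8 = 10,  c = 144−10² = 44
v_rel = (3, -2),  |v_rel|² = 13;  v_rel·d = (3)·(0) + (-2)·(12) = -24
13·t² + 48·t + 44 = 0  ⇒  m = (-24)² − 13·44 = 4
m = 4 > 0,  v_rel·d = -24 < 0  ⇒  outside

inside=no margin=4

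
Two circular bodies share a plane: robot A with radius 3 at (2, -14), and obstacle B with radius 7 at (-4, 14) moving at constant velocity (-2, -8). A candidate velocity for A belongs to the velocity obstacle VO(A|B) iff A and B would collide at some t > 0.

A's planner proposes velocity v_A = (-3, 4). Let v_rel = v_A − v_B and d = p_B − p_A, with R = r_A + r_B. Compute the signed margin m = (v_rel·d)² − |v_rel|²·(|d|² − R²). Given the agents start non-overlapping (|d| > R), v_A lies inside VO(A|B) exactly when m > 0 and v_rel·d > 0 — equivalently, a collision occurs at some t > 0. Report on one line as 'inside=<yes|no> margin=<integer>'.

d = (-6, 28),  |d|² = 820;  R = 3+7 = 10,  c = 820−10² = 720
v_rel = (-1, 12),  |v_rel|² = 145;  v_rel·d = (-1)·(-6) + (12)·(28) = 342
145·t² − 684·t + 720 = 0  ⇒  m = 342² − 145·720 = 12564
m = 12564 > 0,  v_rel·d = 342 > 0  ⇒  inside

inside=yes margin=12564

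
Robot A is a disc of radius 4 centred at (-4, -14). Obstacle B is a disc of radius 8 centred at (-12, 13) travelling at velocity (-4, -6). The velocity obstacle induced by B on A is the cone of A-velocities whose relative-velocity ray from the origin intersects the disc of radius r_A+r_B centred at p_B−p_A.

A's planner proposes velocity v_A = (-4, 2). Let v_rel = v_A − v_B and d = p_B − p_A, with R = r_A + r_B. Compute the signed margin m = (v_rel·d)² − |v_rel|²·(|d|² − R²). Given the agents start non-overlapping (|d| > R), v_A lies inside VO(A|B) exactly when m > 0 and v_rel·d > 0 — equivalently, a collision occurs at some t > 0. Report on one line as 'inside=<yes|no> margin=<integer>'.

d = (-8, 27),  |d|² = 793;  R = 4+8 = 12,  c = 793−12² = 649
v_rel = (0, 8),  |v_rel|² = 64;  v_rel·d = (0)·(-8) + (8)·(27) = 216
64·t² − 432·t + 649 = 0  ⇒  m = 216² − 64·649 = 5120
m = 5120 > 0,  v_rel·d = 216 > 0  ⇒  inside

inside=yes margin=5120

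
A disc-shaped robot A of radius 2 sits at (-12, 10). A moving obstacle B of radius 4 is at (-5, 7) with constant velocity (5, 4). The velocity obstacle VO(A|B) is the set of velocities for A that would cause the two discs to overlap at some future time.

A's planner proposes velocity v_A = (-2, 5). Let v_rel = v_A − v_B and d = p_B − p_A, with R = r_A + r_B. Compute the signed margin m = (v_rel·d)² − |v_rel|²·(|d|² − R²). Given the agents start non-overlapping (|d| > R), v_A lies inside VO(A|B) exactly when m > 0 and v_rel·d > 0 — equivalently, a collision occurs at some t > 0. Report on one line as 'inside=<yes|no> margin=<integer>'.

d = (7, -3),  |d|² = 58;  R = 2+4 = 6,  c = 58−6² = 22
v_rel = (-7, 1),  |v_rel|² = 50;  v_rel·d = (-7)·(7) + (1)·(-3) = -52
50·t² + 104·t + 22 = 0  ⇒  m = (-52)² − 50·22 = 1604
m = 1604 > 0,  v_rel·d = -52 < 0  ⇒  outside

inside=no margin=1604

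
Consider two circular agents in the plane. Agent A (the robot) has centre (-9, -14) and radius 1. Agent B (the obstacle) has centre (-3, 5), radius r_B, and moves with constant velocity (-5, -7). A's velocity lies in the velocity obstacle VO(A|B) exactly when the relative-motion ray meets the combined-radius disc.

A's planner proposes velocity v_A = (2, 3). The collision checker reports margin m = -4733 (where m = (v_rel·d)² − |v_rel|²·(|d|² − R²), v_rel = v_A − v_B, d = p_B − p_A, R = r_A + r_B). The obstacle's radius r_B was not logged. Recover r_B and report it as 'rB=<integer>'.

m = -4733
d = (6, 19);  v_rel = (7, 10),  |v_rel|² = 149
v_rel×d = (7)·(19) − (10)·(6) = 73
since m = R²·149 − 73²:  R² = (5329 + -4733) / 149 = 4
R = √4 = 2  ⇒  r_B = 2 − 1 = 1

rB=1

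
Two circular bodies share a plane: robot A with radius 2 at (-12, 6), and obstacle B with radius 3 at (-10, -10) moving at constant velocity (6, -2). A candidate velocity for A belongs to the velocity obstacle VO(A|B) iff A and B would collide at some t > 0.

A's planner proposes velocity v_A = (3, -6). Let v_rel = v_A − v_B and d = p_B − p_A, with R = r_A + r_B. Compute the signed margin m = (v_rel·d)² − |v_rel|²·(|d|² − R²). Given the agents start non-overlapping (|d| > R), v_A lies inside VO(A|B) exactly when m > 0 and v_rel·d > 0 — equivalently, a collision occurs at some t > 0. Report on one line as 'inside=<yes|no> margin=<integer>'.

d = (2, -16),  |d|² = 260;  R = 2+3 = 5,  c = 260−5² = 235
v_rel = (-3, -4),  |v_rel|² = 25;  v_rel·d = (-3)·(2) + (-4)·(-16) = 58
25·t² − 116·t + 235 = 0  ⇒  m = 58² − 25·235 = -2511
m = -2511 < 0,  v_rel·d = 58 > 0  ⇒  outside

inside=no margin=-2511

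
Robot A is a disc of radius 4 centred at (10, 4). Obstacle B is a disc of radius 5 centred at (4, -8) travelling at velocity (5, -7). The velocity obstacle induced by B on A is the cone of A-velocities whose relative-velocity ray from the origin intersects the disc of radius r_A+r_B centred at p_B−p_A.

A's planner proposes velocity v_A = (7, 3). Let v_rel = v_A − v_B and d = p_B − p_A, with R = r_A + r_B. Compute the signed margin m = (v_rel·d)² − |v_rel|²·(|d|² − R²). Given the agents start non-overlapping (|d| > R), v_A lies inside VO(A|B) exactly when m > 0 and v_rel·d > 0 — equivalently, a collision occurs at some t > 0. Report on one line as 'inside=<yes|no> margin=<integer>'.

d = (-6, -12),  |d|² = 180;  R = 4+5 = 9,  c = 180−9² = 99
v_rel = (2, 10),  |v_rel|² = 104;  v_rel·d = (2)·(-6) + (10)·(-12) = -132
104·t² + 264·t + 99 = 0  ⇒  m = (-132)² − 104·99 = 7128
m = 7128 > 0,  v_rel·d = -132 < 0  ⇒  outside

inside=no margin=7128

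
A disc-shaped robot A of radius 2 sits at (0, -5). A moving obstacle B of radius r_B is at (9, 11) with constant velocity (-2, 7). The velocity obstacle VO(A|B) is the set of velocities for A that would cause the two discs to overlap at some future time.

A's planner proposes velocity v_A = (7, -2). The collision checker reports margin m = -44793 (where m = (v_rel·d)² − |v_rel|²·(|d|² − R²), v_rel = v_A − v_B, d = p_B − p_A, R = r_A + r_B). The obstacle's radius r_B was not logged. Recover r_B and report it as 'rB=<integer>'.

m = -44793
d = (9, 16);  v_rel = (9, -9),  |v_rel|² = 162
v_rel×d = (9)·(16) − (-9)·(9) = 225
since m = R²·162 − 225²:  R² = (50625 + -44793) / 162 = 36
R = √36 = 6  ⇒  r_B = 6 − 2 = 4

rB=4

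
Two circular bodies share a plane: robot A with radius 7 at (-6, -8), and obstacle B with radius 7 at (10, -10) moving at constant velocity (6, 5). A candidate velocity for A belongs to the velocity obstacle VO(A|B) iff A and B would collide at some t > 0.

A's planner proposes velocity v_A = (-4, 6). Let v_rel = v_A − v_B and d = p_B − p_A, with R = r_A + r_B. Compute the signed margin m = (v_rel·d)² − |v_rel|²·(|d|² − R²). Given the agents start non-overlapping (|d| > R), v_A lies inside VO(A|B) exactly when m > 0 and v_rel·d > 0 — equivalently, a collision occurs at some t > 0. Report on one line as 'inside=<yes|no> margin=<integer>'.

d = (16, -2),  |d|² = 260;  R = 7+7 = 14,  c = 260−14² = 64
v_rel = (-10, 1),  |v_rel|² = 101;  v_rel·d = (-10)·(16) + (1)·(-2) = -162
101·t² + 324·t + 64 = 0  ⇒  m = (-162)² − 101·64 = 19780
m = 19780 > 0,  v_rel·d = -162 < 0  ⇒  outside

inside=no margin=19780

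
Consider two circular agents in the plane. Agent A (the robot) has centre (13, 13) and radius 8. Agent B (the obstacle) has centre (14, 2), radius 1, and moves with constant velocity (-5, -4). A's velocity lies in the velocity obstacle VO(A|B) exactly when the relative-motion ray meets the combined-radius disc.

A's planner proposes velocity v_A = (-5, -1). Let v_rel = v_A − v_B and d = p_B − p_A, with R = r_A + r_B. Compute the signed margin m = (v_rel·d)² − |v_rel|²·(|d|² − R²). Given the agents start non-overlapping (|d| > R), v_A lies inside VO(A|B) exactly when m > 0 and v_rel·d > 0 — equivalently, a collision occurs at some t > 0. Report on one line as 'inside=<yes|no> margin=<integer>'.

d = (1, -11),  |d|² = 122;  R = 8+1 = 9,  c = 122−9² = 41
v_rel = (0, 3),  |v_rel|² = 9;  v_rel·d = (0)·(1) + (3)·(-11) = -33
9·t² + 66·t + 41 = 0  ⇒  m = (-33)² − 9·41 = 720
m = 720 > 0,  v_rel·d = -33 < 0  ⇒  outside

inside=no margin=720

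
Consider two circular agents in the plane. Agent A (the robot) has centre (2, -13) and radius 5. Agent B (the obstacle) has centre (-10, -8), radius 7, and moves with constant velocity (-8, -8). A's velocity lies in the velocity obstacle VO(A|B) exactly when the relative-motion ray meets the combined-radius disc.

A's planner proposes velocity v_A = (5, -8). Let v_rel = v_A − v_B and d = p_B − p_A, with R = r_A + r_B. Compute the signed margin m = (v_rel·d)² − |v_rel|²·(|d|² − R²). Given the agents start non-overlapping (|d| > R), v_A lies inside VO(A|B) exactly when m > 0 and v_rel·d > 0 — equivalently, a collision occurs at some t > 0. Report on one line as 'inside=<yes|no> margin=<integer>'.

d = (-12, 5),  |d|² = 169;  R = 5+7 = 12,  c = 169−12² = 25
v_rel = (13, 0),  |v_rel|² = 169;  v_rel·d = (13)·(-12) + (0)·(5) = -156
169·t² + 312·t + 25 = 0  ⇒  m = (-156)² − 169·25 = 20111
m = 20111 > 0,  v_rel·d = -156 < 0  ⇒  outside

inside=no margin=20111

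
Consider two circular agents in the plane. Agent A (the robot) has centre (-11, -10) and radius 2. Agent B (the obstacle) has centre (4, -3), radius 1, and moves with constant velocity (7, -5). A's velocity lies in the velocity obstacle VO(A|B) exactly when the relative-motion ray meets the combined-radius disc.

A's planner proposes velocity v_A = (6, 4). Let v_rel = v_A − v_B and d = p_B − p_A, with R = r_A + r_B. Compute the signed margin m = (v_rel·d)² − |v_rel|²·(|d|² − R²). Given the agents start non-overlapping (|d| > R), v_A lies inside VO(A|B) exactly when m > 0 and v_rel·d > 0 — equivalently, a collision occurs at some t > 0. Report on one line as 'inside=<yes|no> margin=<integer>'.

d = (15, 7),  |d|² = 274;  R = 2+1 = 3,  c = 274−3² = 265
v_rel = (-1, 9),  |v_rel|² = 82;  v_rel·d = (-1)·(15) + (9)·(7) = 48
82·t² − 96·t + 265 = 0  ⇒  m = 48² − 82·265 = -19426
m = -19426 < 0,  v_rel·d = 48 > 0  ⇒  outside

inside=no margin=-19426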